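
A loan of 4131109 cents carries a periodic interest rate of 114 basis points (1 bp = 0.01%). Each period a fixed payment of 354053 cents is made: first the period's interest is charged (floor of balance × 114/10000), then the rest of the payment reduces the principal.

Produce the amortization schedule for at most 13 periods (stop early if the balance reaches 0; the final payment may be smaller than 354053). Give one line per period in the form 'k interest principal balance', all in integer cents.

1. interest=⌊4131109·114/10000⌋=47094; principal=354053-47094=306959; balance=4131109-306959=3824150
2. interest=⌊3824150·114/10000⌋=43595; principal=354053-43595=310458; balance=3824150-310458=3513692
3. interest=⌊3513692·114/10000⌋=40056; principal=354053-40056=313997; balance=3513692-313997=3199695
4. interest=⌊3199695·114/10000⌋=36476; principal=354053-36476=317577; balance=3199695-317577=2882118
5. interest=⌊2882118·114/10000⌋=32856; principal=354053-32856=321197; balance=2882118-321197=2560921
6. interest=⌊2560921·114/10000⌋=29194; principal=354053-29194=324859; balance=2560921-324859=2236062
7. interest=⌊2236062·114/10000⌋=25491; principal=354053-25491=328562; balance=2236062-328562=1907500
8. interest=⌊1907500·114/10000⌋=21745; principal=354053-21745=332308; balance=1907500-332308=1575192
9. interest=⌊1575192·114/10000⌋=17957; principal=354053-17957=336096; balance=1575192-336096=1239096
10. interest=⌊1239096·114/10000⌋=14125; principal=354053-14125=339928; balance=1239096-339928=899168
11. interest=⌊899168·114/10000⌋=10250; principal=354053-10250=343803; balance=899168-343803=555365
12. interest=⌊555365·114/10000⌋=6331; principal=354053-6331=347722; balance=555365-347722=207643
13. interest=⌊207643·114/10000⌋=2367; principal=min(354053-2367,207643)=207643; balance=207643-207643=0

1 47094 306959 3824150
2 43595 310458 3513692
3 40056 313997 3199695
4 36476 317577 2882118
5 32856 321197 2560921
6 29194 324859 2236062
7 25491 328562 1907500
8 21745 332308 1575192
9 17957 336096 1239096
10 14125 339928 899168
11 10250 343803 555365
12 6331 347722 207643
13 2367 207643 0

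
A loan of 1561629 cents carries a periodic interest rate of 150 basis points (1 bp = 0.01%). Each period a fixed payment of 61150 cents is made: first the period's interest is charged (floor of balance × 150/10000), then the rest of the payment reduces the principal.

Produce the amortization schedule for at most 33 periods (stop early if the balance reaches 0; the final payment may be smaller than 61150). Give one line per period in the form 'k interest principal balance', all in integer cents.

1 23424 37726 1523903
2 22858 38292 1485611
3 22284 38866 1446745
4 21701 39449 1407296
5 21109 40041 1367255
6 20508 40642 1326613
7 19899 41251 1285362
8 19280 41870 1243492
9 18652 42498 1200994
10 18014 43136 1157858
11 17367 43783 1114075
12 16711 44439 1069636
13 16044 45106 1024530
14 15367 45783 978747
15 14681 46469 932278
16 13984 47166 885112
17 13276 47874 837238
18 12558 48592 788646
19 11829 49321 739325
20 11089 50061 689264
21 10338 50812 638452
22 9576 51574 586878
23 8803 52347 534531
24 8017 53133 481398
25 7220 53930 427468
26 6412 54738 372730
27 5590 55560 317170
28 4757 56393 260777
29 3911 57239 203538
30 3053 58097 145441
31 2181 58969 86472
32 1297 59853 26619
33 399 26619 0

1. interest=⌊1561629·150/10000⌋=23424; principal=61150-23424=37726; balance=1561629-37726=1523903
2. interest=⌊1523903·150/10000⌋=22858; principal=61150-22858=38292; balance=1523903-38292=1485611
3. interest=⌊1485611·150/10000⌋=22284; principal=61150-22284=38866; balance=1485611-38866=1446745
4. interest=⌊1446745·150/10000⌋=21701; principal=61150-21701=39449; balance=1446745-39449=1407296
5. interest=⌊1407296·150/10000⌋=21109; principal=61150-21109=40041; balance=1407296-40041=1367255
6. interest=⌊1367255·150/10000⌋=20508; principal=61150-20508=40642; balance=1367255-40642=1326613
7. interest=⌊1326613·150/10000⌋=19899; principal=61150-19899=41251; balance=1326613-41251=1285362
8. interest=⌊1285362·150/10000⌋=19280; principal=61150-19280=41870; balance=1285362-41870=1243492
9. interest=⌊1243492·150/10000⌋=18652; principal=61150-18652=42498; balance=1243492-42498=1200994
10. interest=⌊1200994·150/10000⌋=18014; principal=61150-18014=43136; balance=1200994-43136=1157858
11. interest=⌊1157858·150/10000⌋=17367; principal=61150-17367=43783; balance=1157858-43783=1114075
12. interest=⌊1114075·150/10000⌋=16711; principal=61150-16711=44439; balance=1114075-44439=1069636
13. interest=⌊1069636·150/10000⌋=16044; principal=61150-16044=45106; balance=1069636-45106=1024530
14. interest=⌊1024530·150/10000⌋=15367; principal=61150-15367=45783; balance=1024530-45783=978747
15. interest=⌊978747·150/10000⌋=14681; principal=61150-14681=46469; balance=978747-46469=932278
16. interest=⌊932278·150/10000⌋=13984; principal=61150-13984=47166; balance=932278-47166=885112
17. interest=⌊885112·150/10000⌋=13276; principal=61150-13276=47874; balance=885112-47874=837238
18. interest=⌊837238·150/10000⌋=12558; principal=61150-12558=48592; balance=837238-48592=788646
19. interest=⌊788646·150/10000⌋=11829; principal=61150-11829=49321; balance=788646-49321=739325
20. interest=⌊739325·150/10000⌋=11089; principal=61150-11089=50061; balance=739325-50061=689264
21. interest=⌊689264·150/10000⌋=10338; principal=61150-10338=50812; balance=689264-50812=638452
22. interest=⌊638452·150/10000⌋=9576; principal=61150-9576=51574; balance=638452-51574=586878
23. interest=⌊586878·150/10000⌋=8803; principal=61150-8803=52347; balance=586878-52347=534531
24. interest=⌊534531·150/10000⌋=8017; principal=61150-8017=53133; balance=534531-53133=481398
25. interest=⌊481398·150/10000⌋=7220; principal=61150-7220=53930; balance=481398-53930=427468
26. interest=⌊427468·150/10000⌋=6412; principal=61150-6412=54738; balance=427468-54738=372730
27. interest=⌊372730·150/10000⌋=5590; principal=61150-5590=55560; balance=372730-55560=317170
28. interest=⌊317170·150/10000⌋=4757; principal=61150-4757=56393; balance=317170-56393=260777
29. interest=⌊260777·150/10000⌋=3911; principal=61150-3911=57239; balance=260777-57239=203538
30. interest=⌊203538·150/10000⌋=3053; principal=61150-3053=58097; balance=203538-58097=145441
31. interest=⌊145441·150/10000⌋=2181; principal=61150-2181=58969; balance=145441-58969=86472
32. interest=⌊86472·150/10000⌋=1297; principal=61150-1297=59853; balance=86472-59853=26619
33. interest=⌊26619·150/10000⌋=399; principal=min(61150-399,26619)=26619; balance=26619-26619=0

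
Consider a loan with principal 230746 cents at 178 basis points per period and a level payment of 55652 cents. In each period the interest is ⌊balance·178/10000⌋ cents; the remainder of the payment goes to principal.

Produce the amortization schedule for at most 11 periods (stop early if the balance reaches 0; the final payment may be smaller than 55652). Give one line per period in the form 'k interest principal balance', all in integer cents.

1 4107 51545 179201
2 3189 52463 126738
3 2255 53397 73341
4 1305 54347 18994
5 338 18994 0

1. interest=⌊230746·178/10000⌋=4107; principal=55652-4107=51545; balance=230746-51545=179201
2. interest=⌊179201·178/10000⌋=3189; principal=55652-3189=52463; balance=179201-52463=126738
3. interest=⌊126738·178/10000⌋=2255; principal=55652-2255=53397; balance=126738-53397=73341
4. interest=⌊73341·178/10000⌋=1305; principal=55652-1305=54347; balance=73341-54347=18994
5. interest=⌊18994·178/10000⌋=338; principal=min(55652-338,18994)=18994; balance=18994-18994=0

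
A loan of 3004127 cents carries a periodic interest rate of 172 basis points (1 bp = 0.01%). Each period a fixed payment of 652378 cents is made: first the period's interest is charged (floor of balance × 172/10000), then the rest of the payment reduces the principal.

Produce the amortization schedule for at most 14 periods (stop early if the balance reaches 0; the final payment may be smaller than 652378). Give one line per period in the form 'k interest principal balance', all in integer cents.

1. interest=⌊3004127·172/10000⌋=51670; principal=652378-51670=600708; balance=3004127-600708=2403419
2. interest=⌊2403419·172/10000⌋=41338; principal=652378-41338=611040; balance=2403419-611040=1792379
3. interest=⌊1792379·172/10000⌋=30828; principal=652378-30828=621550; balance=1792379-621550=1170829
4. interest=⌊1170829·172/10000⌋=20138; principal=652378-20138=632240; balance=1170829-632240=538589
5. interest=⌊538589·172/10000⌋=9263; principal=min(652378-9263,538589)=538589; balance=538589-538589=0

1 51670 600708 2403419
2 41338 611040 1792379
3 30828 621550 1170829
4 20138 632240 538589
5 9263 538589 0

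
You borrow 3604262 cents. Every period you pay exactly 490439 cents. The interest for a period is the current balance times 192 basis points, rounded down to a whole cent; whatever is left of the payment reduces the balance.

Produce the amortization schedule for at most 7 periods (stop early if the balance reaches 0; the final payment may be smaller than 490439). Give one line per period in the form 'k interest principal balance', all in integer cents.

1. interest=⌊3604262·192/10000⌋=69201; principal=490439-69201=421238; balance=3604262-421238=3183024
2. interest=⌊3183024·192/10000⌋=61114; principal=490439-61114=429325; balance=3183024-429325=2753699
3. interest=⌊2753699·192/10000⌋=52871; principal=490439-52871=437568; balance=2753699-437568=2316131
4. interest=⌊2316131·192/10000⌋=44469; principal=490439-44469=445970; balance=2316131-445970=1870161
5. interest=⌊1870161·192/10000⌋=35907; principal=490439-35907=454532; balance=1870161-454532=1415629
6. interest=⌊1415629·192/10000⌋=27180; principal=490439-27180=463259; balance=1415629-463259=952370
7. interest=⌊952370·192/10000⌋=18285; principal=490439-18285=472154; balance=952370-472154=480216

1 69201 421238 3183024
2 61114 429325 2753699
3 52871 437568 2316131
4 44469 445970 1870161
5 35907 454532 1415629
6 27180 463259 952370
7 18285 472154 480216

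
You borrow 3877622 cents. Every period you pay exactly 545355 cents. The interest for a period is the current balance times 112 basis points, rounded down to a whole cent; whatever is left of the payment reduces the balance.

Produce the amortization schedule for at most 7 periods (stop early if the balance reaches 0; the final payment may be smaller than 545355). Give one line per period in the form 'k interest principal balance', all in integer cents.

1. interest=⌊3877622·112/10000⌋=43429; principal=545355-43429=501926; balance=3877622-501926=3375696
2. interest=⌊3375696·112/10000⌋=37807; principal=545355-37807=507548; balance=3375696-507548=2868148
3. interest=⌊2868148·112/10000⌋=32123; principal=545355-32123=513232; balance=2868148-513232=2354916
4. interest=⌊2354916·112/10000⌋=26375; principal=545355-26375=518980; balance=2354916-518980=1835936
5. interest=⌊1835936·112/10000⌋=20562; principal=545355-20562=524793; balance=1835936-524793=1311143
6. interest=⌊1311143·112/10000⌋=14684; principal=545355-14684=530671; balance=1311143-530671=780472
7. interest=⌊780472·112/10000⌋=8741; principal=545355-8741=536614; balance=780472-536614=243858

1 43429 501926 3375696
2 37807 507548 2868148
3 32123 513232 2354916
4 26375 518980 1835936
5 20562 524793 1311143
6 14684 530671 780472
7 8741 536614 243858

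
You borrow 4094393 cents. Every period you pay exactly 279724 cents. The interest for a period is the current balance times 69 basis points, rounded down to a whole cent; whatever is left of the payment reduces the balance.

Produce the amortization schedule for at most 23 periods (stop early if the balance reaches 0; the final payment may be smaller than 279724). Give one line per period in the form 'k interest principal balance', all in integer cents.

1 28251 251473 3842920
2 26516 253208 3589712
3 24769 254955 3334757
4 23009 256715 3078042
5 21238 258486 2819556
6 19454 260270 2559286
7 17659 262065 2297221
8 15850 263874 2033347
9 14030 265694 1767653
10 12196 267528 1500125
11 10350 269374 1230751
12 8492 271232 959519
13 6620 273104 686415
14 4736 274988 411427
15 2838 276886 134541
16 928 134541 0

1. interest=⌊4094393·69/10000⌋=28251; principal=279724-28251=251473; balance=4094393-251473=3842920
2. interest=⌊3842920·69/10000⌋=26516; principal=279724-26516=253208; balance=3842920-253208=3589712
3. interest=⌊3589712·69/10000⌋=24769; principal=279724-24769=254955; balance=3589712-254955=3334757
4. interest=⌊3334757·69/10000⌋=23009; principal=279724-23009=256715; balance=3334757-256715=3078042
5. interest=⌊3078042·69/10000⌋=21238; principal=279724-21238=258486; balance=3078042-258486=2819556
6. interest=⌊2819556·69/10000⌋=19454; principal=279724-19454=260270; balance=2819556-260270=2559286
7. interest=⌊2559286·69/10000⌋=17659; principal=279724-17659=262065; balance=2559286-262065=2297221
8. interest=⌊2297221·69/10000⌋=15850; principal=279724-15850=263874; balance=2297221-263874=2033347
9. interest=⌊2033347·69/10000⌋=14030; principal=279724-14030=265694; balance=2033347-265694=1767653
10. interest=⌊1767653·69/10000⌋=12196; principal=279724-12196=267528; balance=1767653-267528=1500125
11. interest=⌊1500125·69/10000⌋=10350; principal=279724-10350=269374; balance=1500125-269374=1230751
12. interest=⌊1230751·69/10000⌋=8492; principal=279724-8492=271232; balance=1230751-271232=959519
13. interest=⌊959519·69/10000⌋=6620; principal=279724-6620=273104; balance=959519-273104=686415
14. interest=⌊686415·69/10000⌋=4736; principal=279724-4736=274988; balance=686415-274988=411427
15. interest=⌊411427·69/10000⌋=2838; principal=279724-2838=276886; balance=411427-276886=134541
16. interest=⌊134541·69/10000⌋=928; principal=min(279724-928,134541)=134541; balance=134541-134541=0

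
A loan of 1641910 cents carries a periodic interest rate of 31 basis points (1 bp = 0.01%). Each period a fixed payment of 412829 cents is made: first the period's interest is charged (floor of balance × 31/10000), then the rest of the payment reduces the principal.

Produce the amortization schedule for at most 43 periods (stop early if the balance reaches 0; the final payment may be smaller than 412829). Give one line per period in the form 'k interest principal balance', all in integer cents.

1 5089 407740 1234170
2 3825 409004 825166
3 2558 410271 414895
4 1286 411543 3352
5 10 3352 0

1. interest=⌊1641910·31/10000⌋=5089; principal=412829-5089=407740; balance=1641910-407740=1234170
2. interest=⌊1234170·31/10000⌋=3825; principal=412829-3825=409004; balance=1234170-409004=825166
3. interest=⌊825166·31/10000⌋=2558; principal=412829-2558=410271; balance=825166-410271=414895
4. interest=⌊414895·31/10000⌋=1286; principal=412829-1286=411543; balance=414895-411543=3352
5. interest=⌊3352·31/10000⌋=10; principal=min(412829-10,3352)=3352; balance=3352-3352=0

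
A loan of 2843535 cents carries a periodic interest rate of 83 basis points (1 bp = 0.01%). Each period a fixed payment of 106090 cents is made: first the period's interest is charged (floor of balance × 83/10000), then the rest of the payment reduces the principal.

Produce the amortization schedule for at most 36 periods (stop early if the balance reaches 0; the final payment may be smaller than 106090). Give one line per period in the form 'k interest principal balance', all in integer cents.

1. interest=⌊2843535·83/10000⌋=23601; principal=106090-23601=82489; balance=2843535-82489=2761046
2. interest=⌊2761046·83/10000⌋=22916; principal=106090-22916=83174; balance=2761046-83174=2677872
3. interest=⌊2677872·83/10000⌋=22226; principal=106090-22226=83864; balance=2677872-83864=2594008
4. interest=⌊2594008·83/10000⌋=21530; principal=106090-21530=84560; balance=2594008-84560=2509448
5. interest=⌊2509448·83/10000⌋=20828; principal=106090-20828=85262; balance=2509448-85262=2424186
6. interest=⌊2424186·83/10000⌋=20120; principal=106090-20120=85970; balance=2424186-85970=2338216
7. interest=⌊2338216·83/10000⌋=19407; principal=106090-19407=86683; balance=2338216-86683=2251533
8. interest=⌊2251533·83/10000⌋=18687; principal=106090-18687=87403; balance=2251533-87403=2164130
9. interest=⌊2164130·83/10000⌋=17962; principal=106090-17962=88128; balance=2164130-88128=2076002
10. interest=⌊2076002·83/10000⌋=17230; principal=106090-17230=88860; balance=2076002-88860=1987142
11. interest=⌊1987142·83/10000⌋=16493; principal=106090-16493=89597; balance=1987142-89597=1897545
12. interest=⌊1897545·83/10000⌋=15749; principal=106090-15749=90341; balance=1897545-90341=1807204
13. interest=⌊1807204·83/10000⌋=14999; principal=106090-14999=91091; balance=1807204-91091=1716113
14. interest=⌊1716113·83/10000⌋=14243; principal=106090-14243=91847; balance=1716113-91847=1624266
15. interest=⌊1624266·83/10000⌋=13481; principal=106090-13481=92609; balance=1624266-92609=1531657
16. interest=⌊1531657·83/10000⌋=12712; principal=106090-12712=93378; balance=1531657-93378=1438279
17. interest=⌊1438279·83/10000⌋=11937; principal=106090-11937=94153; balance=1438279-94153=1344126
18. interest=⌊1344126·83/10000⌋=11156; principal=106090-11156=94934; balance=1344126-94934=1249192
19. interest=⌊1249192·83/10000⌋=10368; principal=106090-10368=95722; balance=1249192-95722=1153470
20. interest=⌊1153470·83/10000⌋=9573; principal=106090-9573=96517; balance=1153470-96517=1056953
21. interest=⌊1056953·83/10000⌋=8772; principal=106090-8772=97318; balance=1056953-97318=959635
22. interest=⌊959635·83/10000⌋=7964; principal=106090-7964=98126; balance=959635-98126=861509
23. interest=⌊861509·83/10000⌋=7150; principal=106090-7150=98940; balance=861509-98940=762569
24. interest=⌊762569·83/10000⌋=6329; principal=106090-6329=99761; balance=762569-99761=662808
25. interest=⌊662808·83/10000⌋=5501; principal=106090-5501=100589; balance=662808-100589=562219
26. interest=⌊562219·83/10000⌋=4666; principal=106090-4666=101424; balance=562219-101424=460795
27. interest=⌊460795·83/10000⌋=3824; principal=106090-3824=102266; balance=460795-102266=358529
28. interest=⌊358529·83/10000⌋=2975; principal=106090-2975=103115; balance=358529-103115=255414
29. interest=⌊255414·83/10000⌋=2119; principal=106090-2119=103971; balance=255414-103971=151443
30. interest=⌊151443·83/10000⌋=1256; principal=106090-1256=104834; balance=151443-104834=46609
31. interest=⌊46609·83/10000⌋=386; principal=min(106090-386,46609)=46609; balance=46609-46609=0

1 23601 82489 2761046
2 22916 83174 2677872
3 22226 83864 2594008
4 21530 84560 2509448
5 20828 85262 2424186
6 20120 85970 2338216
7 19407 86683 2251533
8 18687 87403 2164130
9 17962 88128 2076002
10 17230 88860 1987142
11 16493 89597 1897545
12 15749 90341 1807204
13 14999 91091 1716113
14 14243 91847 1624266
15 13481 92609 1531657
16 12712 93378 1438279
17 11937 94153 1344126
18 11156 94934 1249192
19 10368 95722 1153470
20 9573 96517 1056953
21 8772 97318 959635
22 7964 98126 861509
23 7150 98940 762569
24 6329 99761 662808
25 5501 100589 562219
26 4666 101424 460795
27 3824 102266 358529
28 2975 103115 255414
29 2119 103971 151443
30 1256 104834 46609
31 386 46609 0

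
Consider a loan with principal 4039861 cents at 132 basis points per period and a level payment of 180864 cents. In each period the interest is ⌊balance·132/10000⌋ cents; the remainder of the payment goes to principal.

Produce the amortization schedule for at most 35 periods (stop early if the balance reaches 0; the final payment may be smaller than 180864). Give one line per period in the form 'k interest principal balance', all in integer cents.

1 53326 127538 3912323
2 51642 129222 3783101
3 49936 130928 3652173
4 48208 132656 3519517
5 46457 134407 3385110
6 44683 136181 3248929
7 42885 137979 3110950
8 41064 139800 2971150
9 39219 141645 2829505
10 37349 143515 2685990
11 35455 145409 2540581
12 33535 147329 2393252
13 31590 149274 2243978
14 29620 151244 2092734
15 27624 153240 1939494
16 25601 155263 1784231
17 23551 157313 1626918
18 21475 159389 1467529
19 19371 161493 1306036
20 17239 163625 1142411
21 15079 165785 976626
22 12891 167973 808653
23 10674 170190 638463
24 8427 172437 466026
25 6151 174713 291313
26 3845 177019 114294
27 1508 114294 0

1. interest=⌊4039861·132/10000⌋=53326; principal=180864-53326=127538; balance=4039861-127538=3912323
2. interest=⌊3912323·132/10000⌋=51642; principal=180864-51642=129222; balance=3912323-129222=3783101
3. interest=⌊3783101·132/10000⌋=49936; principal=180864-49936=130928; balance=3783101-130928=3652173
4. interest=⌊3652173·132/10000⌋=48208; principal=180864-48208=132656; balance=3652173-132656=3519517
5. interest=⌊3519517·132/10000⌋=46457; principal=180864-46457=134407; balance=3519517-134407=3385110
6. interest=⌊3385110·132/10000⌋=44683; principal=180864-44683=136181; balance=3385110-136181=3248929
7. interest=⌊3248929·132/10000⌋=42885; principal=180864-42885=137979; balance=3248929-137979=3110950
8. interest=⌊3110950·132/10000⌋=41064; principal=180864-41064=139800; balance=3110950-139800=2971150
9. interest=⌊2971150·132/10000⌋=39219; principal=180864-39219=141645; balance=2971150-141645=2829505
10. interest=⌊2829505·132/10000⌋=37349; principal=180864-37349=143515; balance=2829505-143515=2685990
11. interest=⌊2685990·132/10000⌋=35455; principal=180864-35455=145409; balance=2685990-145409=2540581
12. interest=⌊2540581·132/10000⌋=33535; principal=180864-33535=147329; balance=2540581-147329=2393252
13. interest=⌊2393252·132/10000⌋=31590; principal=180864-31590=149274; balance=2393252-149274=2243978
14. interest=⌊2243978·132/10000⌋=29620; principal=180864-29620=151244; balance=2243978-151244=2092734
15. interest=⌊2092734·132/10000⌋=27624; principal=180864-27624=153240; balance=2092734-153240=1939494
16. interest=⌊1939494·132/10000⌋=25601; principal=180864-25601=155263; balance=1939494-155263=1784231
17. interest=⌊1784231·132/10000⌋=23551; principal=180864-23551=157313; balance=1784231-157313=1626918
18. interest=⌊1626918·132/10000⌋=21475; principal=180864-21475=159389; balance=1626918-159389=1467529
19. interest=⌊1467529·132/10000⌋=19371; principal=180864-19371=161493; balance=1467529-161493=1306036
20. interest=⌊1306036·132/10000⌋=17239; principal=180864-17239=163625; balance=1306036-163625=1142411
21. interest=⌊1142411·132/10000⌋=15079; principal=180864-15079=165785; balance=1142411-165785=976626
22. interest=⌊976626·132/10000⌋=12891; principal=180864-12891=167973; balance=976626-167973=808653
23. interest=⌊808653·132/10000⌋=10674; principal=180864-10674=170190; balance=808653-170190=638463
24. interest=⌊638463·132/10000⌋=8427; principal=180864-8427=172437; balance=638463-172437=466026
25. interest=⌊466026·132/10000⌋=6151; principal=180864-6151=174713; balance=466026-174713=291313
26. interest=⌊291313·132/10000⌋=3845; principal=180864-3845=177019; balance=291313-177019=114294
27. interest=⌊114294·132/10000⌋=1508; principal=min(180864-1508,114294)=114294; balance=114294-114294=0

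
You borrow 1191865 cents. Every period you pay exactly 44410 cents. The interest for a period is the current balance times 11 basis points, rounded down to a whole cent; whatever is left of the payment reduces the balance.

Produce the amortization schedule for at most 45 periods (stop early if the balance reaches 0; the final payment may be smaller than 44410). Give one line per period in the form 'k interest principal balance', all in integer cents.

1 1311 43099 1148766
2 1263 43147 1105619
3 1216 43194 1062425
4 1168 43242 1019183
5 1121 43289 975894
6 1073 43337 932557
7 1025 43385 889172
8 978 43432 845740
9 930 43480 802260
10 882 43528 758732
11 834 43576 715156
12 786 43624 671532
13 738 43672 627860
14 690 43720 584140
15 642 43768 540372
16 594 43816 496556
17 546 43864 452692
18 497 43913 408779
19 449 43961 364818
20 401 44009 320809
21 352 44058 276751
22 304 44106 232645
23 255 44155 188490
24 207 44203 144287
25 158 44252 100035
26 110 44300 55735
27 61 44349 11386
28 12 11386 0

1. interest=⌊1191865·11/10000⌋=1311; principal=44410-1311=43099; balance=1191865-43099=1148766
2. interest=⌊1148766·11/10000⌋=1263; principal=44410-1263=43147; balance=1148766-43147=1105619
3. interest=⌊1105619·11/10000⌋=1216; principal=44410-1216=43194; balance=1105619-43194=1062425
4. interest=⌊1062425·11/10000⌋=1168; principal=44410-1168=43242; balance=1062425-43242=1019183
5. interest=⌊1019183·11/10000⌋=1121; principal=44410-1121=43289; balance=1019183-43289=975894
6. interest=⌊975894·11/10000⌋=1073; principal=44410-1073=43337; balance=975894-43337=932557
7. interest=⌊932557·11/10000⌋=1025; principal=44410-1025=43385; balance=932557-43385=889172
8. interest=⌊889172·11/10000⌋=978; principal=44410-978=43432; balance=889172-43432=845740
9. interest=⌊845740·11/10000⌋=930; principal=44410-930=43480; balance=845740-43480=802260
10. interest=⌊802260·11/10000⌋=882; principal=44410-882=43528; balance=802260-43528=758732
11. interest=⌊758732·11/10000⌋=834; principal=44410-834=43576; balance=758732-43576=715156
12. interest=⌊715156·11/10000⌋=786; principal=44410-786=43624; balance=715156-43624=671532
13. interest=⌊671532·11/10000⌋=738; principal=44410-738=43672; balance=671532-43672=627860
14. interest=⌊627860·11/10000⌋=690; principal=44410-690=43720; balance=627860-43720=584140
15. interest=⌊584140·11/10000⌋=642; principal=44410-642=43768; balance=584140-43768=540372
16. interest=⌊540372·11/10000⌋=594; principal=44410-594=43816; balance=540372-43816=496556
17. interest=⌊496556·11/10000⌋=546; principal=44410-546=43864; balance=496556-43864=452692
18. interest=⌊452692·11/10000⌋=497; principal=44410-497=43913; balance=452692-43913=408779
19. interest=⌊408779·11/10000⌋=449; principal=44410-449=43961; balance=408779-43961=364818
20. interest=⌊364818·11/10000⌋=401; principal=44410-401=44009; balance=364818-44009=320809
21. interest=⌊320809·11/10000⌋=352; principal=44410-352=44058; balance=320809-44058=276751
22. interest=⌊276751·11/10000⌋=304; principal=44410-304=44106; balance=276751-44106=232645
23. interest=⌊232645·11/10000⌋=255; principal=44410-255=44155; balance=232645-44155=188490
24. interest=⌊188490·11/10000⌋=207; principal=44410-207=44203; balance=188490-44203=144287
25. interest=⌊144287·11/10000⌋=158; principal=44410-158=44252; balance=144287-44252=100035
26. interest=⌊100035·11/10000⌋=110; principal=44410-110=44300; balance=100035-44300=55735
27. interest=⌊55735·11/10000⌋=61; principal=44410-61=44349; balance=55735-44349=11386
28. interest=⌊11386·11/10000⌋=12; principal=min(44410-12,11386)=11386; balance=11386-11386=0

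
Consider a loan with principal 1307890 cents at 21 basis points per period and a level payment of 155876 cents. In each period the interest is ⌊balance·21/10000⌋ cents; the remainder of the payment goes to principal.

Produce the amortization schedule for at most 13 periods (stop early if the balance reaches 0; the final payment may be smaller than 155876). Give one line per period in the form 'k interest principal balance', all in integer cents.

1. interest=⌊1307890·21/10000⌋=2746; principal=155876-2746=153130; balance=1307890-153130=1154760
2. interest=⌊1154760·21/10000⌋=2424; principal=155876-2424=153452; balance=1154760-153452=1001308
3. interest=⌊1001308·21/10000⌋=2102; principal=155876-2102=153774; balance=1001308-153774=847534
4. interest=⌊847534·21/10000⌋=1779; principal=155876-1779=154097; balance=847534-154097=693437
5. interest=⌊693437·21/10000⌋=1456; principal=155876-1456=154420; balance=693437-154420=539017
6. interest=⌊539017·21/10000⌋=1131; principal=155876-1131=154745; balance=539017-154745=384272
7. interest=⌊384272·21/10000⌋=806; principal=155876-806=155070; balance=384272-155070=229202
8. interest=⌊229202·21/10000⌋=481; principal=155876-481=155395; balance=229202-155395=73807
9. interest=⌊73807·21/10000⌋=154; principal=min(155876-154,73807)=73807; balance=73807-73807=0

1 2746 153130 1154760
2 2424 153452 1001308
3 2102 153774 847534
4 1779 154097 693437
5 1456 154420 539017
6 1131 154745 384272
7 806 155070 229202
8 481 155395 73807
9 154 73807 0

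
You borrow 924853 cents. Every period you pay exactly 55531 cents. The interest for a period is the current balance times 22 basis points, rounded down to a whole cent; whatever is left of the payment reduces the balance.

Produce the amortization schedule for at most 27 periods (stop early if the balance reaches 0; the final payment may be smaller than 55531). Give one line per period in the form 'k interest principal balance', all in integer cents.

1. interest=⌊924853·22/10000⌋=2034; principal=55531-2034=53497; balance=924853-53497=871356
2. interest=⌊871356·22/10000⌋=1916; principal=55531-1916=53615; balance=871356-53615=817741
3. interest=⌊817741·22/10000⌋=1799; principal=55531-1799=53732; balance=817741-53732=764009
4. interest=⌊764009·22/10000⌋=1680; principal=55531-1680=53851; balance=764009-53851=710158
5. interest=⌊710158·22/10000⌋=1562; principal=55531-1562=53969; balance=710158-53969=656189
6. interest=⌊656189·22/10000⌋=1443; principal=55531-1443=54088; balance=656189-54088=602101
7. interest=⌊602101·22/10000⌋=1324; principal=55531-1324=54207; balance=602101-54207=547894
8. interest=⌊547894·22/10000⌋=1205; principal=55531-1205=54326; balance=547894-54326=493568
9. interest=⌊493568·22/10000⌋=1085; principal=55531-1085=54446; balance=493568-54446=439122
10. interest=⌊439122·22/10000⌋=966; principal=55531-966=54565; balance=439122-54565=384557
11. interest=⌊384557·22/10000⌋=846; principal=55531-846=54685; balance=384557-54685=329872
12. interest=⌊329872·22/10000⌋=725; principal=55531-725=54806; balance=329872-54806=275066
13. interest=⌊275066·22/10000⌋=605; principal=55531-605=54926; balance=275066-54926=220140
14. interest=⌊220140·22/10000⌋=484; principal=55531-484=55047; balance=220140-55047=165093
15. interest=⌊165093·22/10000⌋=363; principal=55531-363=55168; balance=165093-55168=109925
16. interest=⌊109925·22/10000⌋=241; principal=55531-241=55290; balance=109925-55290=54635
17. interest=⌊54635·22/10000⌋=120; principal=min(55531-120,54635)=54635; balance=54635-54635=0

1 2034 53497 871356
2 1916 53615 817741
3 1799 53732 764009
4 1680 53851 710158
5 1562 53969 656189
6 1443 54088 602101
7 1324 54207 547894
8 1205 54326 493568
9 1085 54446 439122
10 966 54565 384557
11 846 54685 329872
12 725 54806 275066
13 605 54926 220140
14 484 55047 165093
15 363 55168 109925
16 241 55290 54635
17 120 54635 0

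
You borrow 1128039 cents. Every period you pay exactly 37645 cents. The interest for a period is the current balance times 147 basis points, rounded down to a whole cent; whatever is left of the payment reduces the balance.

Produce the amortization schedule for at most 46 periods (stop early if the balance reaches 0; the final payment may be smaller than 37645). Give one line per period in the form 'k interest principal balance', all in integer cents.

1 16582 21063 1106976
2 16272 21373 1085603
3 15958 21687 1063916
4 15639 22006 1041910
5 15316 22329 1019581
6 14987 22658 996923
7 14654 22991 973932
8 14316 23329 950603
9 13973 23672 926931
10 13625 24020 902911
11 13272 24373 878538
12 12914 24731 853807
13 12550 25095 828712
14 12182 25463 803249
15 11807 25838 777411
16 11427 26218 751193
17 11042 26603 724590
18 10651 26994 697596
19 10254 27391 670205
20 9852 27793 642412
21 9443 28202 614210
22 9028 28617 585593
23 8608 29037 556556
24 8181 29464 527092
25 7748 29897 497195
26 7308 30337 466858
27 6862 30783 436075
28 6410 31235 404840
29 5951 31694 373146
30 5485 32160 340986
31 5012 32633 308353
32 4532 33113 275240
33 4046 33599 241641
34 3552 34093 207548
35 3050 34595 172953
36 2542 35103 137850
37 2026 35619 102231
38 1502 36143 66088
39 971 36674 29414
40 432 29414 0

1. interest=⌊1128039·147/10000⌋=16582; principal=37645-16582=21063; balance=1128039-21063=1106976
2. interest=⌊1106976·147/10000⌋=16272; principal=37645-16272=21373; balance=1106976-21373=1085603
3. interest=⌊1085603·147/10000⌋=15958; principal=37645-15958=21687; balance=1085603-21687=1063916
4. interest=⌊1063916·147/10000⌋=15639; principal=37645-15639=22006; balance=1063916-22006=1041910
5. interest=⌊1041910·147/10000⌋=15316; principal=37645-15316=22329; balance=1041910-22329=1019581
6. interest=⌊1019581·147/10000⌋=14987; principal=37645-14987=22658; balance=1019581-22658=996923
7. interest=⌊996923·147/10000⌋=14654; principal=37645-14654=22991; balance=996923-22991=973932
8. interest=⌊973932·147/10000⌋=14316; principal=37645-14316=23329; balance=973932-23329=950603
9. interest=⌊950603·147/10000⌋=13973; principal=37645-13973=23672; balance=950603-23672=926931
10. interest=⌊926931·147/10000⌋=13625; principal=37645-13625=24020; balance=926931-24020=902911
11. interest=⌊902911·147/10000⌋=13272; principal=37645-13272=24373; balance=902911-24373=878538
12. interest=⌊878538·147/10000⌋=12914; principal=37645-12914=24731; balance=878538-24731=853807
13. interest=⌊853807·147/10000⌋=12550; principal=37645-12550=25095; balance=853807-25095=828712
14. interest=⌊828712·147/10000⌋=12182; principal=37645-12182=25463; balance=828712-25463=803249
15. interest=⌊803249·147/10000⌋=11807; principal=37645-11807=25838; balance=803249-25838=777411
16. interest=⌊777411·147/10000⌋=11427; principal=37645-11427=26218; balance=777411-26218=751193
17. interest=⌊751193·147/10000⌋=11042; principal=37645-11042=26603; balance=751193-26603=724590
18. interest=⌊724590·147/10000⌋=10651; principal=37645-10651=26994; balance=724590-26994=697596
19. interest=⌊697596·147/10000⌋=10254; principal=37645-10254=27391; balance=697596-27391=670205
20. interest=⌊670205·147/10000⌋=9852; principal=37645-9852=27793; balance=670205-27793=642412
21. interest=⌊642412·147/10000⌋=9443; principal=37645-9443=28202; balance=642412-28202=614210
22. interest=⌊614210·147/10000⌋=9028; principal=37645-9028=28617; balance=614210-28617=585593
23. interest=⌊585593·147/10000⌋=8608; principal=37645-8608=29037; balance=585593-29037=556556
24. interest=⌊556556·147/10000⌋=8181; principal=37645-8181=29464; balance=556556-29464=527092
25. interest=⌊527092·147/10000⌋=7748; principal=37645-7748=29897; balance=527092-29897=497195
26. interest=⌊497195·147/10000⌋=7308; principal=37645-7308=30337; balance=497195-30337=466858
27. interest=⌊466858·147/10000⌋=6862; principal=37645-6862=30783; balance=466858-30783=436075
28. interest=⌊436075·147/10000⌋=6410; principal=37645-6410=31235; balance=436075-31235=404840
29. interest=⌊404840·147/10000⌋=5951; principal=37645-5951=31694; balance=404840-31694=373146
30. interest=⌊373146·147/10000⌋=5485; principal=37645-5485=32160; balance=373146-32160=340986
31. interest=⌊340986·147/10000⌋=5012; principal=37645-5012=32633; balance=340986-32633=308353
32. interest=⌊308353·147/10000⌋=4532; principal=37645-4532=33113; balance=308353-33113=275240
33. interest=⌊275240·147/10000⌋=4046; principal=37645-4046=33599; balance=275240-33599=241641
34. interest=⌊241641·147/10000⌋=3552; principal=37645-3552=34093; balance=241641-34093=207548
35. interest=⌊207548·147/10000⌋=3050; principal=37645-3050=34595; balance=207548-34595=172953
36. interest=⌊172953·147/10000⌋=2542; principal=37645-2542=35103; balance=172953-35103=137850
37. interest=⌊137850·147/10000⌋=2026; principal=37645-2026=35619; balance=137850-35619=102231
38. interest=⌊102231·147/10000⌋=1502; principal=37645-1502=36143; balance=102231-36143=66088
39. interest=⌊66088·147/10000⌋=971; principal=37645-971=36674; balance=66088-36674=29414
40. interest=⌊29414·147/10000⌋=432; principal=min(37645-432,29414)=29414; balance=29414-29414=0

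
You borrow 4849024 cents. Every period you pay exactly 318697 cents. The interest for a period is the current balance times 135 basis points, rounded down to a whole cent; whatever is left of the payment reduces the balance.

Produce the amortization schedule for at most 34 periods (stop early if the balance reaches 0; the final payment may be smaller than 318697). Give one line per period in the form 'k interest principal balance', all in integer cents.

1. interest=⌊4849024·135/10000⌋=65461; principal=318697-65461=253236; balance=4849024-253236=4595788
2. interest=⌊4595788·135/10000⌋=62043; principal=318697-62043=256654; balance=4595788-256654=4339134
3. interest=⌊4339134·135/10000⌋=58578; principal=318697-58578=260119; balance=4339134-260119=4079015
4. interest=⌊4079015·135/10000⌋=55066; principal=318697-55066=263631; balance=4079015-263631=3815384
5. interest=⌊3815384·135/10000⌋=51507; principal=318697-51507=267190; balance=3815384-267190=3548194
6. interest=⌊3548194·135/10000⌋=47900; principal=318697-47900=270797; balance=3548194-270797=3277397
7. interest=⌊3277397·135/10000⌋=44244; principal=318697-44244=274453; balance=3277397-274453=3002944
8. interest=⌊3002944·135/10000⌋=40539; principal=318697-40539=278158; balance=3002944-278158=2724786
9. interest=⌊2724786·135/10000⌋=36784; principal=318697-36784=281913; balance=2724786-281913=2442873
10. interest=⌊2442873·135/10000⌋=32978; principal=318697-32978=285719; balance=2442873-285719=2157154
11. interest=⌊2157154·135/10000⌋=29121; principal=318697-29121=289576; balance=2157154-289576=1867578
12. interest=⌊1867578·135/10000⌋=25212; principal=318697-25212=293485; balance=1867578-293485=1574093
13. interest=⌊1574093·135/10000⌋=21250; principal=318697-21250=297447; balance=1574093-297447=1276646
14. interest=⌊1276646·135/10000⌋=17234; principal=318697-17234=301463; balance=1276646-301463=975183
15. interest=⌊975183·135/10000⌋=13164; principal=318697-13164=305533; balance=975183-305533=669650
16. interest=⌊669650·135/10000⌋=9040; principal=318697-9040=309657; balance=669650-309657=359993
17. interest=⌊359993·135/10000⌋=4859; principal=318697-4859=313838; balance=359993-313838=46155
18. interest=⌊46155·135/10000⌋=623; principal=min(318697-623,46155)=46155; balance=46155-46155=0

1 65461 253236 4595788
2 62043 256654 4339134
3 58578 260119 4079015
4 55066 263631 3815384
5 51507 267190 3548194
6 47900 270797 3277397
7 44244 274453 3002944
8 40539 278158 2724786
9 36784 281913 2442873
10 32978 285719 2157154
11 29121 289576 1867578
12 25212 293485 1574093
13 21250 297447 1276646
14 17234 301463 975183
15 13164 305533 669650
16 9040 309657 359993
17 4859 313838 46155
18 623 46155 0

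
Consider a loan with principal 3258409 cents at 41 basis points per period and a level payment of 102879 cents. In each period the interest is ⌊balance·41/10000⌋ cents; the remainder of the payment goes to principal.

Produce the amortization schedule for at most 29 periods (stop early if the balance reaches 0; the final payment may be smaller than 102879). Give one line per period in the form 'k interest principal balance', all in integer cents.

1 13359 89520 3168889
2 12992 89887 3079002
3 12623 90256 2988746
4 12253 90626 2898120
5 11882 90997 2807123
6 11509 91370 2715753
7 11134 91745 2624008
8 10758 92121 2531887
9 10380 92499 2439388
10 10001 92878 2346510
11 9620 93259 2253251
12 9238 93641 2159610
13 8854 94025 2065585
14 8468 94411 1971174
15 8081 94798 1876376
16 7693 95186 1781190
17 7302 95577 1685613
18 6911 95968 1589645
19 6517 96362 1493283
20 6122 96757 1396526
21 5725 97154 1299372
22 5327 97552 1201820
23 4927 97952 1103868
24 4525 98354 1005514
25 4122 98757 906757
26 3717 99162 807595
27 3311 99568 708027
28 2902 99977 608050
29 2493 100386 507664

1. interest=⌊3258409·41/10000⌋=13359; principal=102879-13359=89520; balance=3258409-89520=3168889
2. interest=⌊3168889·41/10000⌋=12992; principal=102879-12992=89887; balance=3168889-89887=3079002
3. interest=⌊3079002·41/10000⌋=12623; principal=102879-12623=90256; balance=3079002-90256=2988746
4. interest=⌊2988746·41/10000⌋=12253; principal=102879-12253=90626; balance=2988746-90626=2898120
5. interest=⌊2898120·41/10000⌋=11882; principal=102879-11882=90997; balance=2898120-90997=2807123
6. interest=⌊2807123·41/10000⌋=11509; principal=102879-11509=91370; balance=2807123-91370=2715753
7. interest=⌊2715753·41/10000⌋=11134; principal=102879-11134=91745; balance=2715753-91745=2624008
8. interest=⌊2624008·41/10000⌋=10758; principal=102879-10758=92121; balance=2624008-92121=2531887
9. interest=⌊2531887·41/10000⌋=10380; principal=102879-10380=92499; balance=2531887-92499=2439388
10. interest=⌊2439388·41/10000⌋=10001; principal=102879-10001=92878; balance=2439388-92878=2346510
11. interest=⌊2346510·41/10000⌋=9620; principal=102879-9620=93259; balance=2346510-93259=2253251
12. interest=⌊2253251·41/10000⌋=9238; principal=102879-9238=93641; balance=2253251-93641=2159610
13. interest=⌊2159610·41/10000⌋=8854; principal=102879-8854=94025; balance=2159610-94025=2065585
14. interest=⌊2065585·41/10000⌋=8468; principal=102879-8468=94411; balance=2065585-94411=1971174
15. interest=⌊1971174·41/10000⌋=8081; principal=102879-8081=94798; balance=1971174-94798=1876376
16. interest=⌊1876376·41/10000⌋=7693; principal=102879-7693=95186; balance=1876376-95186=1781190
17. interest=⌊1781190·41/10000⌋=7302; principal=102879-7302=95577; balance=1781190-95577=1685613
18. interest=⌊1685613·41/10000⌋=6911; principal=102879-6911=95968; balance=1685613-95968=1589645
19. interest=⌊1589645·41/10000⌋=6517; principal=102879-6517=96362; balance=1589645-96362=1493283
20. interest=⌊1493283·41/10000⌋=6122; principal=102879-6122=96757; balance=1493283-96757=1396526
21. interest=⌊1396526·41/10000⌋=5725; principal=102879-5725=97154; balance=1396526-97154=1299372
22. interest=⌊1299372·41/10000⌋=5327; principal=102879-5327=97552; balance=1299372-97552=1201820
23. interest=⌊1201820·41/10000⌋=4927; principal=102879-4927=97952; balance=1201820-97952=1103868
24. interest=⌊1103868·41/10000⌋=4525; principal=102879-4525=98354; balance=1103868-98354=1005514
25. interest=⌊1005514·41/10000⌋=4122; principal=102879-4122=98757; balance=1005514-98757=906757
26. interest=⌊906757·41/10000⌋=3717; principal=102879-3717=99162; balance=906757-99162=807595
27. interest=⌊807595·41/10000⌋=3311; principal=102879-3311=99568; balance=807595-99568=708027
28. interest=⌊708027·41/10000⌋=2902; principal=102879-2902=99977; balance=708027-99977=608050
29. interest=⌊608050·41/10000⌋=2493; principal=102879-2493=100386; balance=608050-100386=507664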